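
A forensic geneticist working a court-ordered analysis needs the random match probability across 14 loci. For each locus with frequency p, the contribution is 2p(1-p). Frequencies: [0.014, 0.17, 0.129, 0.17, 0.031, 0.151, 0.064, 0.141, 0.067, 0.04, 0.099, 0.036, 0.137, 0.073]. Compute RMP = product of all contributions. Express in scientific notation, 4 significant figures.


Computing RMP for 14 loci:
Locus 1: 2 * 0.014 * 0.986 = 0.027608
Locus 2: 2 * 0.17 * 0.83 = 0.2822
Locus 3: 2 * 0.129 * 0.871 = 0.224718
Locus 4: 2 * 0.17 * 0.83 = 0.2822
Locus 5: 2 * 0.031 * 0.969 = 0.060078
Locus 6: 2 * 0.151 * 0.849 = 0.256398
Locus 7: 2 * 0.064 * 0.936 = 0.119808
Locus 8: 2 * 0.141 * 0.859 = 0.242238
Locus 9: 2 * 0.067 * 0.933 = 0.125022
Locus 10: 2 * 0.04 * 0.96 = 0.0768
Locus 11: 2 * 0.099 * 0.901 = 0.178398
Locus 12: 2 * 0.036 * 0.964 = 0.069408
Locus 13: 2 * 0.137 * 0.863 = 0.236462
Locus 14: 2 * 0.073 * 0.927 = 0.135342
RMP = 8.404e-13

8.404e-13


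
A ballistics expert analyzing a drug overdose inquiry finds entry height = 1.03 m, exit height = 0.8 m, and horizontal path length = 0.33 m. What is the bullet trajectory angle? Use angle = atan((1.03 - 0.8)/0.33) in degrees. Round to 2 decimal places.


Bullet trajectory angle:
Height difference = 1.03 - 0.8 = 0.23 m
angle = atan(0.23 / 0.33)
angle = atan(0.69697)
angle = 34.88 degrees

34.88


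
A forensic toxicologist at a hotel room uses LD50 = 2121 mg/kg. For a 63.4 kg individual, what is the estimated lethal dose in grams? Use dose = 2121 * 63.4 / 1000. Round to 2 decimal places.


Lethal dose calculation:
Lethal dose = LD50 * body_weight / 1000
= 2121 * 63.4 / 1000
= 134471.4 / 1000
= 134.47 g

134.47


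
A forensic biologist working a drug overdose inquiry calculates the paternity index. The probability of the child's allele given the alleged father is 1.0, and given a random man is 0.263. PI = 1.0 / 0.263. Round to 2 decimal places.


Paternity Index calculation:
PI = P(allele|father) / P(allele|random)
PI = 1.0 / 0.263
PI = 3.80

3.80


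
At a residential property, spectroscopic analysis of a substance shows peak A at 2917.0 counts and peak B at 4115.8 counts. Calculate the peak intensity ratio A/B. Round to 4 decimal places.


Spectral peak ratio:
Peak A = 2917.0 counts
Peak B = 4115.8 counts
Ratio = 2917.0 / 4115.8 = 0.7087

0.7087


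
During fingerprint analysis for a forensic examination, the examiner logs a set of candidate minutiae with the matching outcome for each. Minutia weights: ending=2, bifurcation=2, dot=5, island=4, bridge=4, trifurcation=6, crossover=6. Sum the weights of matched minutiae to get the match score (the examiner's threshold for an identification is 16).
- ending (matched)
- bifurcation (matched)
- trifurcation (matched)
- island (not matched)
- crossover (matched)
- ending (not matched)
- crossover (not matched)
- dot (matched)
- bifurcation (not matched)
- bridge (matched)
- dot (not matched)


Weighted minutiae match score:
  ending: matched, +2 (running total 2)
  bifurcation: matched, +2 (running total 4)
  trifurcation: matched, +6 (running total 10)
  island: not matched, +0
  crossover: matched, +6 (running total 16)
  ending: not matched, +0
  crossover: not matched, +0
  dot: matched, +5 (running total 21)
  bifurcation: not matched, +0
  bridge: matched, +4 (running total 25)
  dot: not matched, +0
Total score = 25
Threshold = 16; verdict = identification

25


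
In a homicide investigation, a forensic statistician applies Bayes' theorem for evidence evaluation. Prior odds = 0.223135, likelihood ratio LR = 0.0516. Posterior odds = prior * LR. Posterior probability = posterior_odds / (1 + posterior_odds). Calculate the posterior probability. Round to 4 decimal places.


Bayesian evidence evaluation:
Posterior odds = prior_odds * LR = 0.223135 * 0.0516 = 0.01151377
Posterior probability = posterior_odds / (1 + posterior_odds)
= 0.01151377 / (1 + 0.01151377)
= 0.01151377 / 1.01151377
= 0.0114

0.0114


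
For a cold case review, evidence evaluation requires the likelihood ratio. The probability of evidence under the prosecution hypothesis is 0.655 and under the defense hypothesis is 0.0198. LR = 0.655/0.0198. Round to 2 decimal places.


Likelihood ratio calculation:
LR = P(E|Hp) / P(E|Hd)
LR = 0.655 / 0.0198
LR = 33.08

33.08


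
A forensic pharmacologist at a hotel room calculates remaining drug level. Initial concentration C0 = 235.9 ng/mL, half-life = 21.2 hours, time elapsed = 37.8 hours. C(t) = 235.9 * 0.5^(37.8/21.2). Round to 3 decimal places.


Drug concentration decay:
Number of half-lives = t / t_half = 37.8 / 21.2 = 1.783019
Decay factor = 0.5^1.783019 = 0.2905747
C(t) = 235.9 * 0.2905747 = 68.547 ng/mL

68.547


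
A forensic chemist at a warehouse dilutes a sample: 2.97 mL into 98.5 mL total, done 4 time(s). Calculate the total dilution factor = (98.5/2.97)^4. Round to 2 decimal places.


Dilution factor calculation:
Single dilution = V_total / V_sample = 98.5 / 2.97 ≈ 33.164983
Number of dilutions = 4
Total DF = (98.5 / 2.97)^4 (full precision, rounded at the end) = 1209815.45

1209815.45


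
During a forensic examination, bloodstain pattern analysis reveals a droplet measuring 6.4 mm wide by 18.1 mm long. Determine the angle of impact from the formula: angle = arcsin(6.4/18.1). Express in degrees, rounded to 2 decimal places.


Blood spatter impact angle calculation:
width / length = 6.4 / 18.1 = 0.353591
angle = arcsin(0.353591)
angle = 20.71 degrees

20.71


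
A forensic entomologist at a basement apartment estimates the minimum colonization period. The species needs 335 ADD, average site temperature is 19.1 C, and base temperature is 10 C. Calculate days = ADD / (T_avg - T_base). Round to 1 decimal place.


Insect development time:
Effective temperature = avg_temp - T_base = 19.1 - 10 = 9.1 C
Days = ADD / effective_temp = 335 / 9.1 = 36.8 days

36.8


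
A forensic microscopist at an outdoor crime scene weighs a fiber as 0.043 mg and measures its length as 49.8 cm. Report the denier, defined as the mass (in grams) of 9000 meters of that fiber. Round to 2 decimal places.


Denier calculation:
Mass in grams = 0.043 mg / 1000 = 0.000043 g
Length in meters = 49.8 cm / 100 = 0.498 m
Linear density = mass / length = 0.000043 / 0.498 = 0.00008635 g/m
Denier = (g/m) * 9000 = 0.00008635 * 9000 = 0.78

0.78


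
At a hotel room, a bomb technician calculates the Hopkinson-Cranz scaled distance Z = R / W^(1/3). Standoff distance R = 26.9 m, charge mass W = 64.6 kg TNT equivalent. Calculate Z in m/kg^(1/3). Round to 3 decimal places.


Scaled distance calculation:
W^(1/3) = 64.6^(1/3) = 4.012461
Z = R / W^(1/3) = 26.9 / 4.012461
Z = 6.704 m/kg^(1/3)

6.704


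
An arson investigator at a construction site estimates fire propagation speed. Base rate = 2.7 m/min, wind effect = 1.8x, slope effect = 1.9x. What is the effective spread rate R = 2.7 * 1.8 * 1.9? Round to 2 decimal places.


Fire spread rate calculation:
R = R0 * wind_factor * slope_factor
= 2.7 * 1.8 * 1.9
= 4.86 * 1.9
= 9.23 m/min

9.23


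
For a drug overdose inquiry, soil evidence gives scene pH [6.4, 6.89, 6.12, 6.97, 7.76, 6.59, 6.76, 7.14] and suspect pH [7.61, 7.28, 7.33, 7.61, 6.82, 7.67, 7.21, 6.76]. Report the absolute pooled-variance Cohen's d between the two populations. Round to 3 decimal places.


Pooled-variance Cohen's d for soil pH comparison:
Scene mean = 54.63 / 8 = 6.82875
Suspect mean = 58.29 / 8 = 7.28625
Scene sample variance s_s^2 = 0.247955
Suspect sample variance s_c^2 = 0.122713
Pooled variance = ((n_s-1)*s_s^2 + (n_c-1)*s_c^2) / (n_s + n_c - 2) = 0.185334
Pooled SD = sqrt(0.185334) = 0.430504
Mean difference = -0.4575
|d| = |-0.4575| / 0.430504 = 1.063

1.063


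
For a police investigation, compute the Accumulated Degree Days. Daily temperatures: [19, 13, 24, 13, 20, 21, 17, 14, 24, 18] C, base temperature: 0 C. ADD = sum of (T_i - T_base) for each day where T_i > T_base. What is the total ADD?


Computing ADD day by day:
Day 1: max(0, 19 - 0) = 19
Day 2: max(0, 13 - 0) = 13
Day 3: max(0, 24 - 0) = 24
Day 4: max(0, 13 - 0) = 13
Day 5: max(0, 20 - 0) = 20
Day 6: max(0, 21 - 0) = 21
Day 7: max(0, 17 - 0) = 17
Day 8: max(0, 14 - 0) = 14
Day 9: max(0, 24 - 0) = 24
Day 10: max(0, 18 - 0) = 18
Total ADD = 183

183


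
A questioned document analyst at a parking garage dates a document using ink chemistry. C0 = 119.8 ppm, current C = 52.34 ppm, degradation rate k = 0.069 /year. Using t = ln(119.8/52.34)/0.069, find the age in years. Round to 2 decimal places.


Document age estimation:
C0/C = 119.8 / 52.34 = 2.28888
ln(C0/C) = 0.828063
t = 0.828063 / 0.069 = 12.00 years

12.00


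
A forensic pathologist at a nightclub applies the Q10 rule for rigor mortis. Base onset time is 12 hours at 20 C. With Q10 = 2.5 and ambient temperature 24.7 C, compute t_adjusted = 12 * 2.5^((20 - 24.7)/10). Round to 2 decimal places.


Rigor mortis time adjustment:
Exponent = (T_ref - T_actual) / 10 = (20 - 24.7) / 10 = -0.47
Q10 factor = 2.5^-0.47 = 0.65008
t_adjusted = 12 * 0.65008 = 7.80 hours

7.80


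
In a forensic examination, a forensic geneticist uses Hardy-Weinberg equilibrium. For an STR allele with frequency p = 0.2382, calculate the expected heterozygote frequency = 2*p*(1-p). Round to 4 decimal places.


Hardy-Weinberg heterozygote frequency:
q = 1 - p = 1 - 0.2382 = 0.7618
2pq = 2 * 0.2382 * 0.7618 = 0.3629

0.3629


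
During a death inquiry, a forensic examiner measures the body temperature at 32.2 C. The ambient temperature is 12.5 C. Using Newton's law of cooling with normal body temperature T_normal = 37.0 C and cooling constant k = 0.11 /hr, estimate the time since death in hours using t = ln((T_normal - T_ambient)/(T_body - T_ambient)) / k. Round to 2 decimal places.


Using Newton's law of cooling:
t = ln((T_normal - T_ambient) / (T_body - T_ambient)) / k
T_normal - T_ambient = 24.5
T_body - T_ambient = 19.7
Ratio = 1.243655
ln(ratio) = 0.218055
t = 0.218055 / 0.11 = 1.98 hours

1.98


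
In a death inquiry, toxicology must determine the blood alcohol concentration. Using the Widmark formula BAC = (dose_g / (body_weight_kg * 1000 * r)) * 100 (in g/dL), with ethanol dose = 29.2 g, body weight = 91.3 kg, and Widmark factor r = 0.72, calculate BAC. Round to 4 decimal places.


Applying the Widmark formula:
BAC = (dose_g / (body_wt * 1000 * r)) * 100
Denominator = 91.3 * 1000 * 0.72 = 65736
BAC = (29.2 / 65736) * 100
BAC = 0.0444 g/dL

0.0444


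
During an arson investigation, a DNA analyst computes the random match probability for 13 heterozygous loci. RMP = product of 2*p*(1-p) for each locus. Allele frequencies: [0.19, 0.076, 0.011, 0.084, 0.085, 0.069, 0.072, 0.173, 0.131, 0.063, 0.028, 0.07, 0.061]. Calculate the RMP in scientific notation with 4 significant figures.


Computing RMP for 13 loci:
Locus 1: 2 * 0.19 * 0.81 = 0.3078
Locus 2: 2 * 0.076 * 0.924 = 0.140448
Locus 3: 2 * 0.011 * 0.989 = 0.021758
Locus 4: 2 * 0.084 * 0.916 = 0.153888
Locus 5: 2 * 0.085 * 0.915 = 0.15555
Locus 6: 2 * 0.069 * 0.931 = 0.128478
Locus 7: 2 * 0.072 * 0.928 = 0.133632
Locus 8: 2 * 0.173 * 0.827 = 0.286142
Locus 9: 2 * 0.131 * 0.869 = 0.227678
Locus 10: 2 * 0.063 * 0.937 = 0.118062
Locus 11: 2 * 0.028 * 0.972 = 0.054432
Locus 12: 2 * 0.07 * 0.93 = 0.1302
Locus 13: 2 * 0.061 * 0.939 = 0.114558
RMP = 2.414e-12

2.414e-12


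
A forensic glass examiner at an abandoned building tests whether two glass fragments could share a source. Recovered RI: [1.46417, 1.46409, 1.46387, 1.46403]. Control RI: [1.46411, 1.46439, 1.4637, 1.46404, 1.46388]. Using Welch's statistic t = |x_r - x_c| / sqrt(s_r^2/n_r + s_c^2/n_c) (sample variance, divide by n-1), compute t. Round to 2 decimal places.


Welch's t-criterion for glass RI comparison:
Recovered mean = sum / n_r = 5.85616 / 4 = 1.46404
Control mean = sum / n_c = 7.32012 / 5 = 1.464024
Recovered sample variance s_r^2 = 1.61333e-08
Control sample variance s_c^2 = 6.683e-08
Welch SE (unpooled) = sqrt(s_r^2/n_r + s_c^2/n_c) = sqrt(4.03333e-09 + 1.3366e-08) = sqrt(1.73993e-08) = 0.000131906
|mean_r - mean_c| = 1.6e-05
t = 1.6e-05 / 0.000131906 = 0.12

0.12


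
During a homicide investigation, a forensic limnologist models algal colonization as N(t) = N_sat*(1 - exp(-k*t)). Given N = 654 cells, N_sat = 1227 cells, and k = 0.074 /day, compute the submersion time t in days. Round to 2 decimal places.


PMSI from diatom colonization curve:
N / N_sat = 654 / 1227 = 0.533007
1 - N/N_sat = 0.466993
ln(1 - N/N_sat) = -0.761441
t = -ln(1 - N/N_sat) / k = -(-0.761441) / 0.074 = 10.29 days

10.29


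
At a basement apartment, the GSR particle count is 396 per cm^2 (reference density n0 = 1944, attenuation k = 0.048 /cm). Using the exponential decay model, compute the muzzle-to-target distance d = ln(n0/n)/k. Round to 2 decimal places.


GSR distance calculation:
n0/n = 1944 / 396 = 4.909091
ln(n0/n) = 1.591089
d = 1.591089 / 0.048 = 33.15 cm

33.15


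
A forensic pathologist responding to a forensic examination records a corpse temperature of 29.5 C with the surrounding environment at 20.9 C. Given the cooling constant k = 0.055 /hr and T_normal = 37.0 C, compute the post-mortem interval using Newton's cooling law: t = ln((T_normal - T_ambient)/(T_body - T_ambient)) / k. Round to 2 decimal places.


Using Newton's law of cooling:
t = ln((T_normal - T_ambient) / (T_body - T_ambient)) / k
T_normal - T_ambient = 16.1
T_body - T_ambient = 8.6
Ratio = 1.872093
ln(ratio) = 0.627057
t = 0.627057 / 0.055 = 11.40 hours

11.40


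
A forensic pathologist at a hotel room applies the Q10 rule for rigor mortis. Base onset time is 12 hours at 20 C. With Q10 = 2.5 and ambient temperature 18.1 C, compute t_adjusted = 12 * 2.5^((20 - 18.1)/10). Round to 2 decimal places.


Rigor mortis time adjustment:
Exponent = (T_ref - T_actual) / 10 = (20 - 18.1) / 10 = 0.19
Q10 factor = 2.5^0.19 = 1.19017
t_adjusted = 12 * 1.19017 = 14.28 hours

14.28


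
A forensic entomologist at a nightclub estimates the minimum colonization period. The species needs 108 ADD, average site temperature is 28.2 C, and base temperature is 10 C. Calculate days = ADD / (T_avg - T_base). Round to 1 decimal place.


Insect development time:
Effective temperature = avg_temp - T_base = 28.2 - 10 = 18.2 C
Days = ADD / effective_temp = 108 / 18.2 = 5.9 days

5.9


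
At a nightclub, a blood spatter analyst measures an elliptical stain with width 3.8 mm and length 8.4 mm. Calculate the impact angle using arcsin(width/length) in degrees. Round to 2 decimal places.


Blood spatter impact angle calculation:
width / length = 3.8 / 8.4 = 0.452381
angle = arcsin(0.452381)
angle = 26.90 degrees

26.90


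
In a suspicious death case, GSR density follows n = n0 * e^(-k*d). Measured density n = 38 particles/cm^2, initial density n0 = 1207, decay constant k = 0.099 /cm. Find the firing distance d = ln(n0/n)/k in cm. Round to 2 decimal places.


GSR distance calculation:
n0/n = 1207 / 38 = 31.763158
ln(n0/n) = 3.458307
d = 3.458307 / 0.099 = 34.93 cm

34.93


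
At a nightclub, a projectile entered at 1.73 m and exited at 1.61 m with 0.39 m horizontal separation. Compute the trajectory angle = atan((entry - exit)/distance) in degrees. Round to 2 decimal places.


Bullet trajectory angle:
Height difference = 1.73 - 1.61 = 0.12 m
angle = atan(0.12 / 0.39)
angle = atan(0.307692)
angle = 17.10 degrees

17.10


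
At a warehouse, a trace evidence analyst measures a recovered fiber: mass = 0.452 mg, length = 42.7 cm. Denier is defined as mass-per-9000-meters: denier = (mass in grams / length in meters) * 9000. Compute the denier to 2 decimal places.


Denier calculation:
Mass in grams = 0.452 mg / 1000 = 0.000452 g
Length in meters = 42.7 cm / 100 = 0.427 m
Linear density = mass / length = 0.000452 / 0.427 = 0.00105855 g/m
Denier = (g/m) * 9000 = 0.00105855 * 9000 = 9.53

9.53


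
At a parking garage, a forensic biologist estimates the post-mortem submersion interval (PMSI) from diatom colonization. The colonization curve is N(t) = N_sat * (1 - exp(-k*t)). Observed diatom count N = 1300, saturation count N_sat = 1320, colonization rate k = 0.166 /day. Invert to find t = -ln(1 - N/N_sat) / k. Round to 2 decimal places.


PMSI from diatom colonization curve:
N / N_sat = 1300 / 1320 = 0.984848
1 - N/N_sat = 0.015152
ln(1 - N/N_sat) = -4.189623
t = -ln(1 - N/N_sat) / k = -(-4.189623) / 0.166 = 25.24 days

25.24


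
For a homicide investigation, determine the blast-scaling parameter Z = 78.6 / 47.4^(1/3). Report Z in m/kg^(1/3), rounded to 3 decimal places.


Scaled distance calculation:
W^(1/3) = 47.4^(1/3) = 3.619035
Z = R / W^(1/3) = 78.6 / 3.619035
Z = 21.718 m/kg^(1/3)

21.718


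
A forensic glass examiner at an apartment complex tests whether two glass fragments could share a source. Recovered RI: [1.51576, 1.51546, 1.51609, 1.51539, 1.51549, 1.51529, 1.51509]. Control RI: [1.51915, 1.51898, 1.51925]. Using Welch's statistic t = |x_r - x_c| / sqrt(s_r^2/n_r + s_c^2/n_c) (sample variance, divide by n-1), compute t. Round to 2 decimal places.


Welch's t-criterion for glass RI comparison:
Recovered mean = sum / n_r = 10.60857 / 7 = 1.51551
Control mean = sum / n_c = 4.55738 / 3 = 1.5191267
Recovered sample variance s_r^2 = 1.06833e-07
Control sample variance s_c^2 = 1.86333e-08
Welch SE (unpooled) = sqrt(s_r^2/n_r + s_c^2/n_c) = sqrt(1.52619e-08 + 6.21111e-09) = sqrt(2.1473e-08) = 0.000146537
|mean_r - mean_c| = 0.00361667
t = 0.00361667 / 0.000146537 = 24.68

24.68


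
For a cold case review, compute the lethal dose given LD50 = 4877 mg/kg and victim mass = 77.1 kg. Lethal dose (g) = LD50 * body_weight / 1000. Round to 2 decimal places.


Lethal dose calculation:
Lethal dose = LD50 * body_weight / 1000
= 4877 * 77.1 / 1000
= 376016.7 / 1000
= 376.02 g

376.02


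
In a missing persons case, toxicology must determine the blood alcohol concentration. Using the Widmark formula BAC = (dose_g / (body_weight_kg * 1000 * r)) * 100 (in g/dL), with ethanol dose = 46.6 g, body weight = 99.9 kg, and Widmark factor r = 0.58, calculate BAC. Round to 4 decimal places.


Applying the Widmark formula:
BAC = (dose_g / (body_wt * 1000 * r)) * 100
Denominator = 99.9 * 1000 * 0.58 = 57942
BAC = (46.6 / 57942) * 100
BAC = 0.0804 g/dL

0.0804


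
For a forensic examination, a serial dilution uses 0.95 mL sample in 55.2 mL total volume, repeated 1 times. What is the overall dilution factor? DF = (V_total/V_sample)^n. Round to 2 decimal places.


Dilution factor calculation:
Single dilution = V_total / V_sample = 55.2 / 0.95 ≈ 58.105263
Number of dilutions = 1
Total DF = (55.2 / 0.95)^1 (full precision, rounded at the end) = 58.11

58.11


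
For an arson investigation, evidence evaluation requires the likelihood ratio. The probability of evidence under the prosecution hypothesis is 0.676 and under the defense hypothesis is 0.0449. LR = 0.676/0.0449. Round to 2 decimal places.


Likelihood ratio calculation:
LR = P(E|Hp) / P(E|Hd)
LR = 0.676 / 0.0449
LR = 15.06

15.06


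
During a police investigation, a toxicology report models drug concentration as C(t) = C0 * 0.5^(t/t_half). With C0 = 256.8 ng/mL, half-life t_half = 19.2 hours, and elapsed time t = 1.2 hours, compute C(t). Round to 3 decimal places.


Drug concentration decay:
Number of half-lives = t / t_half = 1.2 / 19.2 = 0.0625
Decay factor = 0.5^0.0625 = 0.95760328
C(t) = 256.8 * 0.95760328 = 245.913 ng/mL

245.913


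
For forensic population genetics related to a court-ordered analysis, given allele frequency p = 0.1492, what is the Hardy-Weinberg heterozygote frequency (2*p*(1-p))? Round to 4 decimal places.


Hardy-Weinberg heterozygote frequency:
q = 1 - p = 1 - 0.1492 = 0.8508
2pq = 2 * 0.1492 * 0.8508 = 0.2539

0.2539


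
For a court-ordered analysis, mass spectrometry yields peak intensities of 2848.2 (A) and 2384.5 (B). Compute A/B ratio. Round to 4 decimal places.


Spectral peak ratio:
Peak A = 2848.2 counts
Peak B = 2384.5 counts
Ratio = 2848.2 / 2384.5 = 1.1945

1.1945


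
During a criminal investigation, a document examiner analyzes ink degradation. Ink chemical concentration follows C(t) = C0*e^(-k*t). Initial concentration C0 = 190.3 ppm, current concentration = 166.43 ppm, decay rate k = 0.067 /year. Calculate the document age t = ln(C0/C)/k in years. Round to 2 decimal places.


Document age estimation:
C0/C = 190.3 / 166.43 = 1.143424
ln(C0/C) = 0.134027
t = 0.134027 / 0.067 = 2.00 years

2.00


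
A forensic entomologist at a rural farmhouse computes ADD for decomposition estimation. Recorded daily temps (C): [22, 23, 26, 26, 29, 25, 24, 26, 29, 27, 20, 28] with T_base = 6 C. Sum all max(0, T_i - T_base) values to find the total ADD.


Computing ADD day by day:
Day 1: max(0, 22 - 6) = 16
Day 2: max(0, 23 - 6) = 17
Day 3: max(0, 26 - 6) = 20
Day 4: max(0, 26 - 6) = 20
Day 5: max(0, 29 - 6) = 23
Day 6: max(0, 25 - 6) = 19
Day 7: max(0, 24 - 6) = 18
Day 8: max(0, 26 - 6) = 20
Day 9: max(0, 29 - 6) = 23
Day 10: max(0, 27 - 6) = 21
Day 11: max(0, 20 - 6) = 14
Day 12: max(0, 28 - 6) = 22
Total ADD = 233

233


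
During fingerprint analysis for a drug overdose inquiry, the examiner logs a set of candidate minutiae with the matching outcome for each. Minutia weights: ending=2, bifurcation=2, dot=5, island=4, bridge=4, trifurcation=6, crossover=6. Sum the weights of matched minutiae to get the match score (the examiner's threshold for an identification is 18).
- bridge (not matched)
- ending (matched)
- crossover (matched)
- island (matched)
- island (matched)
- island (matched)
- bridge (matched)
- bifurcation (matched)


Weighted minutiae match score:
  bridge: not matched, +0
  ending: matched, +2 (running total 2)
  crossover: matched, +6 (running total 8)
  island: matched, +4 (running total 12)
  island: matched, +4 (running total 16)
  island: matched, +4 (running total 20)
  bridge: matched, +4 (running total 24)
  bifurcation: matched, +2 (running total 26)
Total score = 26
Threshold = 18; verdict = identification

26


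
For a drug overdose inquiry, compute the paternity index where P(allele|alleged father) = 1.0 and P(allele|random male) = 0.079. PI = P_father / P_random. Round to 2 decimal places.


Paternity Index calculation:
PI = P(allele|father) / P(allele|random)
PI = 1.0 / 0.079
PI = 12.66

12.66


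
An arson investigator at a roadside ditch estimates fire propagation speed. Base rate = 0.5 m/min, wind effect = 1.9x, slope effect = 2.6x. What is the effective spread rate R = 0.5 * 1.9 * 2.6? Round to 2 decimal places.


Fire spread rate calculation:
R = R0 * wind_factor * slope_factor
= 0.5 * 1.9 * 2.6
= 0.95 * 2.6
= 2.47 m/min

2.47


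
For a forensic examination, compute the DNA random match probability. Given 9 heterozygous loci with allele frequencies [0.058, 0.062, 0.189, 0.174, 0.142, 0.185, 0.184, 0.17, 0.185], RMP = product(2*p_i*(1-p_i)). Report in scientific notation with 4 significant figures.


Computing RMP for 9 loci:
Locus 1: 2 * 0.058 * 0.942 = 0.109272
Locus 2: 2 * 0.062 * 0.938 = 0.116312
Locus 3: 2 * 0.189 * 0.811 = 0.306558
Locus 4: 2 * 0.174 * 0.826 = 0.287448
Locus 5: 2 * 0.142 * 0.858 = 0.243672
Locus 6: 2 * 0.185 * 0.815 = 0.30155
Locus 7: 2 * 0.184 * 0.816 = 0.300288
Locus 8: 2 * 0.17 * 0.83 = 0.2822
Locus 9: 2 * 0.185 * 0.815 = 0.30155
RMP = 2.103e-06

2.103e-06


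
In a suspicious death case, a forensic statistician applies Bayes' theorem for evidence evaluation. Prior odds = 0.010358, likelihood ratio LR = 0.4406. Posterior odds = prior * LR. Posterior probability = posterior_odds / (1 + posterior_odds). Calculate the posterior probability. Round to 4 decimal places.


Bayesian evidence evaluation:
Posterior odds = prior_odds * LR = 0.010358 * 0.4406 = 0.004563735
Posterior probability = posterior_odds / (1 + posterior_odds)
= 0.004563735 / (1 + 0.004563735)
= 0.004563735 / 1.004563735
= 0.0045

0.0045


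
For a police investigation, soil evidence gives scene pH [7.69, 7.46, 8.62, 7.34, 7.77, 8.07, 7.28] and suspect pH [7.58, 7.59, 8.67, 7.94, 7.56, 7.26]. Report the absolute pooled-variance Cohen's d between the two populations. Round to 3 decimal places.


Pooled-variance Cohen's d for soil pH comparison:
Scene mean = 54.23 / 7 = 7.747143
Suspect mean = 46.6 / 6 = 7.766667
Scene sample variance s_s^2 = 0.222724
Suspect sample variance s_c^2 = 0.242307
Pooled variance = ((n_s-1)*s_s^2 + (n_c-1)*s_c^2) / (n_s + n_c - 2) = 0.231625
Pooled SD = sqrt(0.231625) = 0.481274
Mean difference = -0.019524
|d| = |-0.019524| / 0.481274 = 0.041

0.041


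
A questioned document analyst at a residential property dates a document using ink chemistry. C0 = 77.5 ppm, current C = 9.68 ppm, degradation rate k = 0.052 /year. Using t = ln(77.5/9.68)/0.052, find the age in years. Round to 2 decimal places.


Document age estimation:
C0/C = 77.5 / 9.68 = 8.006198
ln(C0/C) = 2.080216
t = 2.080216 / 0.052 = 40.00 years

40.00


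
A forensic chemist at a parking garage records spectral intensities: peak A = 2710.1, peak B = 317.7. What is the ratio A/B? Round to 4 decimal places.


Spectral peak ratio:
Peak A = 2710.1 counts
Peak B = 317.7 counts
Ratio = 2710.1 / 317.7 = 8.5304

8.5304


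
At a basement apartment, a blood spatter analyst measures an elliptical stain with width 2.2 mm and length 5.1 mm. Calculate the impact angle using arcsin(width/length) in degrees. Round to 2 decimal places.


Blood spatter impact angle calculation:
width / length = 2.2 / 5.1 = 0.431373
angle = arcsin(0.431373)
angle = 25.55 degrees

25.55


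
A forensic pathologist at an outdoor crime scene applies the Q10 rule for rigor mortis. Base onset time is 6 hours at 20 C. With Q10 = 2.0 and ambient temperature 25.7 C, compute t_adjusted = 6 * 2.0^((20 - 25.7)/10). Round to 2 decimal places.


Rigor mortis time adjustment:
Exponent = (T_ref - T_actual) / 10 = (20 - 25.7) / 10 = -0.57
Q10 factor = 2.0^-0.57 = 0.67362
t_adjusted = 6 * 0.67362 = 4.04 hours

4.04


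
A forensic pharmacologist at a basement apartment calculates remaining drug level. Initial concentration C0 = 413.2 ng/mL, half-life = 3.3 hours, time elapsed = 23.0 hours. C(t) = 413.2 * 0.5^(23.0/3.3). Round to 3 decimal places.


Drug concentration decay:
Number of half-lives = t / t_half = 23.0 / 3.3 = 6.969697
Decay factor = 0.5^6.969697 = 0.00797833
C(t) = 413.2 * 0.00797833 = 3.297 ng/mL

3.297


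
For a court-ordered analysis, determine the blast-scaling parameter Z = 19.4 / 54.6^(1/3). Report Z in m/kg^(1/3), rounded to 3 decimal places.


Scaled distance calculation:
W^(1/3) = 54.6^(1/3) = 3.793711
Z = R / W^(1/3) = 19.4 / 3.793711
Z = 5.114 m/kg^(1/3)

5.114


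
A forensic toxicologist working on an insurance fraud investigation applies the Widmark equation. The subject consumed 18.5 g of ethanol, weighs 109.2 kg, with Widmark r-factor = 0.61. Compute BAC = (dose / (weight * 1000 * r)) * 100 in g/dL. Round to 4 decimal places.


Applying the Widmark formula:
BAC = (dose_g / (body_wt * 1000 * r)) * 100
Denominator = 109.2 * 1000 * 0.61 = 66612
BAC = (18.5 / 66612) * 100
BAC = 0.0278 g/dL

0.0278


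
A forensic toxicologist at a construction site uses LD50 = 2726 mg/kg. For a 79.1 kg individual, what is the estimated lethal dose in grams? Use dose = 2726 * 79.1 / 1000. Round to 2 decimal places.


Lethal dose calculation:
Lethal dose = LD50 * body_weight / 1000
= 2726 * 79.1 / 1000
= 215626.6 / 1000
= 215.63 g

215.63


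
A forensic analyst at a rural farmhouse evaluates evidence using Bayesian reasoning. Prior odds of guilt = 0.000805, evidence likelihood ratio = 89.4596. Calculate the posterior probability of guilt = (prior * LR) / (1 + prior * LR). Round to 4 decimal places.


Bayesian evidence evaluation:
Posterior odds = prior_odds * LR = 0.000805 * 89.4596 = 0.07201498
Posterior probability = posterior_odds / (1 + posterior_odds)
= 0.07201498 / (1 + 0.07201498)
= 0.07201498 / 1.07201498
= 0.0672

0.0672


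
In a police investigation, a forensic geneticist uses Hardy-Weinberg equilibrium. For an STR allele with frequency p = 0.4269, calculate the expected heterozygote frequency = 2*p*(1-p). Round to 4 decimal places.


Hardy-Weinberg heterozygote frequency:
q = 1 - p = 1 - 0.4269 = 0.5731
2pq = 2 * 0.4269 * 0.5731 = 0.4893

0.4893


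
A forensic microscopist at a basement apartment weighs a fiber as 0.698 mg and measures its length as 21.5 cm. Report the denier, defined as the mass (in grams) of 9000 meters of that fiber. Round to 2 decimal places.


Denier calculation:
Mass in grams = 0.698 mg / 1000 = 0.000698 g
Length in meters = 21.5 cm / 100 = 0.215 m
Linear density = mass / length = 0.000698 / 0.215 = 0.00324651 g/m
Denier = (g/m) * 9000 = 0.00324651 * 9000 = 29.22

29.22


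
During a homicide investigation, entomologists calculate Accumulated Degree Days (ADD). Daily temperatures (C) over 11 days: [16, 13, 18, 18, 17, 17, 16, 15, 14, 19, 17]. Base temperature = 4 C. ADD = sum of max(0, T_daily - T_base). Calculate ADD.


Computing ADD day by day:
Day 1: max(0, 16 - 4) = 12
Day 2: max(0, 13 - 4) = 9
Day 3: max(0, 18 - 4) = 14
Day 4: max(0, 18 - 4) = 14
Day 5: max(0, 17 - 4) = 13
Day 6: max(0, 17 - 4) = 13
Day 7: max(0, 16 - 4) = 12
Day 8: max(0, 15 - 4) = 11
Day 9: max(0, 14 - 4) = 10
Day 10: max(0, 19 - 4) = 15
Day 11: max(0, 17 - 4) = 13
Total ADD = 136

136


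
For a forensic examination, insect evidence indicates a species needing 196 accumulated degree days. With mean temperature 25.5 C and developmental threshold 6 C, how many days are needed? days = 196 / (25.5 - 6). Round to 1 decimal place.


Insect development time:
Effective temperature = avg_temp - T_base = 25.5 - 6 = 19.5 C
Days = ADD / effective_temp = 196 / 19.5 = 10.1 days

10.1


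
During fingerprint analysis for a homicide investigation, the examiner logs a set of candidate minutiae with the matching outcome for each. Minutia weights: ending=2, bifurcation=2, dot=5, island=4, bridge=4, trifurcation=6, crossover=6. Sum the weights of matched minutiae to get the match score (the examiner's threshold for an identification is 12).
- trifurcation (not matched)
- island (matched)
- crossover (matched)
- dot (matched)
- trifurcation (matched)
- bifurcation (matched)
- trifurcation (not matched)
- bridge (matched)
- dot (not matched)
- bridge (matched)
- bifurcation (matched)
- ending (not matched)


Weighted minutiae match score:
  trifurcation: not matched, +0
  island: matched, +4 (running total 4)
  crossover: matched, +6 (running total 10)
  dot: matched, +5 (running total 15)
  trifurcation: matched, +6 (running total 21)
  bifurcation: matched, +2 (running total 23)
  trifurcation: not matched, +0
  bridge: matched, +4 (running total 27)
  dot: not matched, +0
  bridge: matched, +4 (running total 31)
  bifurcation: matched, +2 (running total 33)
  ending: not matched, +0
Total score = 33
Threshold = 12; verdict = identification

33


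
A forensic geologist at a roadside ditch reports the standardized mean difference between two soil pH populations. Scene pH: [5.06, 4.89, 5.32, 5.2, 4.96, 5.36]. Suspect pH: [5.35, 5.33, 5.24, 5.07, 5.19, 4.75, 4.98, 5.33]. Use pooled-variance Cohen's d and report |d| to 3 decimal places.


Pooled-variance Cohen's d for soil pH comparison:
Scene mean = 30.79 / 6 = 5.131667
Suspect mean = 41.24 / 8 = 5.155
Scene sample variance s_s^2 = 0.037057
Suspect sample variance s_c^2 = 0.044229
Pooled variance = ((n_s-1)*s_s^2 + (n_c-1)*s_c^2) / (n_s + n_c - 2) = 0.04124
Pooled SD = sqrt(0.04124) = 0.203076
Mean difference = -0.023333
|d| = |-0.023333| / 0.203076 = 0.115

0.115


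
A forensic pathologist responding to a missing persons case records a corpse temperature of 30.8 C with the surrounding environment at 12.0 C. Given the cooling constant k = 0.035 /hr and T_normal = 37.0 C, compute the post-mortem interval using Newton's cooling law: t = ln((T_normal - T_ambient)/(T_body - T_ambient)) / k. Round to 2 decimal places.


Using Newton's law of cooling:
t = ln((T_normal - T_ambient) / (T_body - T_ambient)) / k
T_normal - T_ambient = 25.0
T_body - T_ambient = 18.8
Ratio = 1.329787
ln(ratio) = 0.285019
t = 0.285019 / 0.035 = 8.14 hours

8.14


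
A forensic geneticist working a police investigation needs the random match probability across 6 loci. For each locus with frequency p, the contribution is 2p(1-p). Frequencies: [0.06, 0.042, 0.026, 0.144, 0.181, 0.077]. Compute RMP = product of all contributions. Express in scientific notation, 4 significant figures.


Computing RMP for 6 loci:
Locus 1: 2 * 0.06 * 0.94 = 0.1128
Locus 2: 2 * 0.042 * 0.958 = 0.080472
Locus 3: 2 * 0.026 * 0.974 = 0.050648
Locus 4: 2 * 0.144 * 0.856 = 0.246528
Locus 5: 2 * 0.181 * 0.819 = 0.296478
Locus 6: 2 * 0.077 * 0.923 = 0.142142
RMP = 4.776e-06

4.776e-06


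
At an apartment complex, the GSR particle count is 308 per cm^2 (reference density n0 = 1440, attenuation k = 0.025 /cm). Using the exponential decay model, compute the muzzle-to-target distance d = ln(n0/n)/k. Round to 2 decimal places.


GSR distance calculation:
n0/n = 1440 / 308 = 4.675325
ln(n0/n) = 1.542299
d = 1.542299 / 0.025 = 61.69 cm

61.69


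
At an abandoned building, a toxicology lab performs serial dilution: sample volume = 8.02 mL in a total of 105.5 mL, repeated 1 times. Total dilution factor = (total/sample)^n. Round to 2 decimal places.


Dilution factor calculation:
Single dilution = V_total / V_sample = 105.5 / 8.02 ≈ 13.154613
Number of dilutions = 1
Total DF = (105.5 / 8.02)^1 (full precision, rounded at the end) = 13.15

13.15


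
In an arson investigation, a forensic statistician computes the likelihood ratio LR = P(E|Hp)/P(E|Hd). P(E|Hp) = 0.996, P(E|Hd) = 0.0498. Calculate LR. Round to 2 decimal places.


Likelihood ratio calculation:
LR = P(E|Hp) / P(E|Hd)
LR = 0.996 / 0.0498
LR = 20.00

20.00


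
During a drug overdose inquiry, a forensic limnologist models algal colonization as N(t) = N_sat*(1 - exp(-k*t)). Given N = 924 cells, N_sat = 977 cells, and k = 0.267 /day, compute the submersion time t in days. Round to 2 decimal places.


PMSI from diatom colonization curve:
N / N_sat = 924 / 977 = 0.945752
1 - N/N_sat = 0.054248
ln(1 - N/N_sat) = -2.914189
t = -ln(1 - N/N_sat) / k = -(-2.914189) / 0.267 = 10.91 days

10.91


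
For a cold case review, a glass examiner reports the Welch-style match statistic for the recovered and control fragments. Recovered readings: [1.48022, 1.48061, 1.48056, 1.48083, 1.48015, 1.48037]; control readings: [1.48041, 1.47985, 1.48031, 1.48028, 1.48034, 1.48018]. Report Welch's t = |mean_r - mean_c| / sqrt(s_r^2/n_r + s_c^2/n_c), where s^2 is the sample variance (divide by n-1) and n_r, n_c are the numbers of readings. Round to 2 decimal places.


Welch's t-criterion for glass RI comparison:
Recovered mean = sum / n_r = 8.88274 / 6 = 1.4804567
Control mean = sum / n_c = 8.88137 / 6 = 1.4802283
Recovered sample variance s_r^2 = 6.62267e-08
Control sample variance s_c^2 = 4.00567e-08
Welch SE (unpooled) = sqrt(s_r^2/n_r + s_c^2/n_c) = sqrt(1.10378e-08 + 6.67611e-09) = sqrt(1.77139e-08) = 0.000133094
|mean_r - mean_c| = 0.000228333
t = 0.000228333 / 0.000133094 = 1.72

1.72


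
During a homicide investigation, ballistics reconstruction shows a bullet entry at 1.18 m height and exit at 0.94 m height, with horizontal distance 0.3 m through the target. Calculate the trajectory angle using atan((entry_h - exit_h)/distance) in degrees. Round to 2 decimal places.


Bullet trajectory angle:
Height difference = 1.18 - 0.94 = 0.24 m
angle = atan(0.24 / 0.3)
angle = atan(0.8)
angle = 38.66 degrees

38.66


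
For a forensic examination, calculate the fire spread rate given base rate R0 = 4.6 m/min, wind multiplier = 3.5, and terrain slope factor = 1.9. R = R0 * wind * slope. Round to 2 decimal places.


Fire spread rate calculation:
R = R0 * wind_factor * slope_factor
= 4.6 * 3.5 * 1.9
= 16.1 * 1.9
= 30.59 m/min

30.59


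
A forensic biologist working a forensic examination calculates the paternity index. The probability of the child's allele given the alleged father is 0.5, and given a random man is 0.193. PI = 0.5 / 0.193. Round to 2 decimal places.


Paternity Index calculation:
PI = P(allele|father) / P(allele|random)
PI = 0.5 / 0.193
PI = 2.59

2.59


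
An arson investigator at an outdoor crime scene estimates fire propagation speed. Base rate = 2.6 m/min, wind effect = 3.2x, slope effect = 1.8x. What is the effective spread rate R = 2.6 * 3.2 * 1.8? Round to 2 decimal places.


Fire spread rate calculation:
R = R0 * wind_factor * slope_factor
= 2.6 * 3.2 * 1.8
= 8.32 * 1.8
= 14.98 m/min

14.98


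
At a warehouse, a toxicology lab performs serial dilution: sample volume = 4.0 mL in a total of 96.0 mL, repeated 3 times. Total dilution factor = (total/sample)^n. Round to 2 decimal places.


Dilution factor calculation:
Single dilution = V_total / V_sample = 96.0 / 4.0 ≈ 24
Number of dilutions = 3
Total DF = (96.0 / 4.0)^3 (full precision, rounded at the end) = 13824.00

13824.00


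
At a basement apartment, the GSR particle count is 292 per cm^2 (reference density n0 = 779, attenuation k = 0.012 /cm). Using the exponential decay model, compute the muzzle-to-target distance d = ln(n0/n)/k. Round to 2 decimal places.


GSR distance calculation:
n0/n = 779 / 292 = 2.667808
ln(n0/n) = 0.981257
d = 0.981257 / 0.012 = 81.77 cm

81.77


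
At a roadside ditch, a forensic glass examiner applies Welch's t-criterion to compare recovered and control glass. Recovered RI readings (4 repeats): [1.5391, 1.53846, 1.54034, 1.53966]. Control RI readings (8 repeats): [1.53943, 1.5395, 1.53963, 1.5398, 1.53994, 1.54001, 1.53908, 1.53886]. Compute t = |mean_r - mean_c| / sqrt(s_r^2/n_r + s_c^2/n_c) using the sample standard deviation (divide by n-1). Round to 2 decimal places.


Welch's t-criterion for glass RI comparison:
Recovered mean = sum / n_r = 6.15756 / 4 = 1.53939
Control mean = sum / n_c = 12.31625 / 8 = 1.5395313
Recovered sample variance s_r^2 = 6.41467e-07
Control sample variance s_c^2 = 1.63384e-07
Welch SE (unpooled) = sqrt(s_r^2/n_r + s_c^2/n_c) = sqrt(1.60367e-07 + 2.0423e-08) = sqrt(1.8079e-07) = 0.000425194
|mean_r - mean_c| = 0.00014125
t = 0.00014125 / 0.000425194 = 0.33

0.33


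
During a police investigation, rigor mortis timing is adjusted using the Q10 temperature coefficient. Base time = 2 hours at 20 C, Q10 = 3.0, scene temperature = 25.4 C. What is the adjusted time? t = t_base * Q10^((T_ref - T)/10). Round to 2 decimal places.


Rigor mortis time adjustment:
Exponent = (T_ref - T_actual) / 10 = (20 - 25.4) / 10 = -0.54
Q10 factor = 3.0^-0.54 = 0.55253
t_adjusted = 2 * 0.55253 = 1.11 hours

1.11


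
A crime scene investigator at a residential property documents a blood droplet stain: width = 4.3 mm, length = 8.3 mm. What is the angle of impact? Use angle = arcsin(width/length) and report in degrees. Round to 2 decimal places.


Blood spatter impact angle calculation:
width / length = 4.3 / 8.3 = 0.518072
angle = arcsin(0.518072)
angle = 31.20 degrees

31.20


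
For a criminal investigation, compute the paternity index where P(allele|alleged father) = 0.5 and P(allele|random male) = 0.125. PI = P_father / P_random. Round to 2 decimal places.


Paternity Index calculation:
PI = P(allele|father) / P(allele|random)
PI = 0.5 / 0.125
PI = 4.00

4.00


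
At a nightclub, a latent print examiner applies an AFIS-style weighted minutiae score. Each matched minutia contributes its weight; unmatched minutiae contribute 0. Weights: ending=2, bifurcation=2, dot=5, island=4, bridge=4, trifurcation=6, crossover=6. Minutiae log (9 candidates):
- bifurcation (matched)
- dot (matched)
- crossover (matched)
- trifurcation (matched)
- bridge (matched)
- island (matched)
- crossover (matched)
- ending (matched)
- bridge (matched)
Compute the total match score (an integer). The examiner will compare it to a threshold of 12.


Weighted minutiae match score:
  bifurcation: matched, +2 (running total 2)
  dot: matched, +5 (running total 7)
  crossover: matched, +6 (running total 13)
  trifurcation: matched, +6 (running total 19)
  bridge: matched, +4 (running total 23)
  island: matched, +4 (running total 27)
  crossover: matched, +6 (running total 33)
  ending: matched, +2 (running total 35)
  bridge: matched, +4 (running total 39)
Total score = 39
Threshold = 12; verdict = identification

39
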